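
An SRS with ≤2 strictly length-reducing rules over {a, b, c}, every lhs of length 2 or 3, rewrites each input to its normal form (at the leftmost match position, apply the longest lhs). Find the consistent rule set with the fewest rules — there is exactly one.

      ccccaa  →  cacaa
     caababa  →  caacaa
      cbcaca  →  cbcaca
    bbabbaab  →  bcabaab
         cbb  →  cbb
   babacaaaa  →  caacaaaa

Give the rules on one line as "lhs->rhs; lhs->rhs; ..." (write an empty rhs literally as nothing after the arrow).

bab->ca; ccc->ca

  | ccccaa => cacaa
  | caababa => caacaa
  | cbcaca
  | bbabbaab => bcabaab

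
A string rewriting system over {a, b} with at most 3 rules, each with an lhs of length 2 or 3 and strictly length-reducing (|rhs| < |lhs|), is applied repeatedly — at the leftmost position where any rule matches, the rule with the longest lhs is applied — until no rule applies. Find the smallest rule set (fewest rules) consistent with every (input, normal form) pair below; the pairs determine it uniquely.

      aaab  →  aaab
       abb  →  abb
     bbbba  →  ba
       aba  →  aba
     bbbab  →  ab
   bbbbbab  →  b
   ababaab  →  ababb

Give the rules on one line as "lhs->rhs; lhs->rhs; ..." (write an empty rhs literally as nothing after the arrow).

  | aaab
  | abb
  | bbbba => ba
  | aba

baa->b; bba->; bbb->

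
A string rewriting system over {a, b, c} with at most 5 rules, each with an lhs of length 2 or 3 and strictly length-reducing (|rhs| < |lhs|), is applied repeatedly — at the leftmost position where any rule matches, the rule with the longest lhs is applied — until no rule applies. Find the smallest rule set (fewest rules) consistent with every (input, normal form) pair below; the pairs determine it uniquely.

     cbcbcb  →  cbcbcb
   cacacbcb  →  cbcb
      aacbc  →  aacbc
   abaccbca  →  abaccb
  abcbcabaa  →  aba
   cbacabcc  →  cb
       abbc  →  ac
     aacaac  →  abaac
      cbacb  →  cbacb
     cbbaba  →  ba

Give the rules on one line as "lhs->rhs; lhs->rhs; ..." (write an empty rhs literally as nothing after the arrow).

aca->ba; bb->; bcc->cb; ca->

  | cbcbcb
  | cacacbcb => cacbcb => cbcb
  | aacbc
  | abaccbca => abaccb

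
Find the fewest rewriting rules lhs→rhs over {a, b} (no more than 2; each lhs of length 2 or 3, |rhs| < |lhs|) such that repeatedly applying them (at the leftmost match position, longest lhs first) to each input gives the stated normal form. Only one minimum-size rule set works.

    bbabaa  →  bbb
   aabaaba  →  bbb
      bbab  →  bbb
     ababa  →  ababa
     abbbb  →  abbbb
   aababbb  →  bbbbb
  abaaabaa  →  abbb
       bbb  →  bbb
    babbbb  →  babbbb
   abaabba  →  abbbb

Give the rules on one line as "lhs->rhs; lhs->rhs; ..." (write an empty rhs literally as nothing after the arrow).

  | bbabaa => bbbaa => bbba => bbb
  | aabaaba => bbaaba => bbaba => bbba => bbb
  | bbab => bbb
  | ababa

aa->b; bba->bb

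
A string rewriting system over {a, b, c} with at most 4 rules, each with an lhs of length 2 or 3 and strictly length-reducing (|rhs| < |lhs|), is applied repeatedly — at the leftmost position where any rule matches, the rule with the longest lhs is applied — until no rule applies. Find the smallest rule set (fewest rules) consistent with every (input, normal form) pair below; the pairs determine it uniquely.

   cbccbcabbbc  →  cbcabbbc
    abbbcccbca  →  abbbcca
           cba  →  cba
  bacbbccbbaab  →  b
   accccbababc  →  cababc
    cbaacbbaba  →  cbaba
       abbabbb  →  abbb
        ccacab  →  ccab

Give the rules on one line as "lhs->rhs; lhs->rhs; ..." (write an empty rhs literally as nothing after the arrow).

ac->; bba->; ccb->

  | cbccbcabbbc => cbcabbbc
  | abbbcccbca => abbbcca
  | cba
  | bacbbccbbaab => bbbccbbaab => bbbbaab => bbab => b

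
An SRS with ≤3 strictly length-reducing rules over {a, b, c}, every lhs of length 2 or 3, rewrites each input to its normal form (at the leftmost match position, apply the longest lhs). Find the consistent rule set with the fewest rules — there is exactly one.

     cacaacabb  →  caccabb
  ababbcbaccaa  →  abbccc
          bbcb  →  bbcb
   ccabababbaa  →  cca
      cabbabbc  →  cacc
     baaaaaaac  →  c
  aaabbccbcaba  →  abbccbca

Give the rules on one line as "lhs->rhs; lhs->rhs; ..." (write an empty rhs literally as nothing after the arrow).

aa->; ba->; bbb->c

  | cacaacabb => caccabb
  | ababbcbaccaa => abbcbaccaa => abbcccaa => abbccc
  | bbcb
  | ccabababbaa => ccababbaa => ccabbaa => ccaba => cca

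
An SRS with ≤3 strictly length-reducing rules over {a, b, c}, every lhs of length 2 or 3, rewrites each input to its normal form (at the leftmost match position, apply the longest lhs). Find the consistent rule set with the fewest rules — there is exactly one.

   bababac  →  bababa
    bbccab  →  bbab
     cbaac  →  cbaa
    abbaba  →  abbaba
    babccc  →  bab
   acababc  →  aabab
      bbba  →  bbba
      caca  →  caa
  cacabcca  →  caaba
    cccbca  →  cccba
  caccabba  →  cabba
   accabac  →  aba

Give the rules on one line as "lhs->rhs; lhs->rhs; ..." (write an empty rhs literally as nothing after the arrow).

  | bababac => bababa
  | bbccab => bbcab => bbab
  | cbaac => cbaa
  | abbaba

ac->a; acc->; bc->b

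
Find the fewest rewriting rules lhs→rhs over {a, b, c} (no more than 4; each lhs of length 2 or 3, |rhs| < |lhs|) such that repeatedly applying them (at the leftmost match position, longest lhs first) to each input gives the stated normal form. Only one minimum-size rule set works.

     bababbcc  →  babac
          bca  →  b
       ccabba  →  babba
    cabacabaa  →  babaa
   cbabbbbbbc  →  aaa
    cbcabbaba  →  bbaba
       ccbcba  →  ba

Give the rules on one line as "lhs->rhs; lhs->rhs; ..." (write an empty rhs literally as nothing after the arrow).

bbc->ca; ca->; cb->; cc->b

  | bababbcc => babacac => babac
  | bca => b
  | ccabba => babba
  | cabacabaa => bacabaa => babaa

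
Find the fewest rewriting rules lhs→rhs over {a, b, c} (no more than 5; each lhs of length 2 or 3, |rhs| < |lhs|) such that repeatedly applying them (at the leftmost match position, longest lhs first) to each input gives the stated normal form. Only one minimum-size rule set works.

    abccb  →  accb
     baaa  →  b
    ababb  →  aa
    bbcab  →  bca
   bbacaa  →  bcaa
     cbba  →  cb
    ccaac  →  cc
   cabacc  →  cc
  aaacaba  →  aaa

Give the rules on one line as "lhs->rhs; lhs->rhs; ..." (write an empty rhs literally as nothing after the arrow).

  | abccb => accb
  | baaa => baa => ba => b
  | ababb => aabb => aab => aa
  | bbcab => bcab => bca

aac->; ab->a; ba->b; bb->b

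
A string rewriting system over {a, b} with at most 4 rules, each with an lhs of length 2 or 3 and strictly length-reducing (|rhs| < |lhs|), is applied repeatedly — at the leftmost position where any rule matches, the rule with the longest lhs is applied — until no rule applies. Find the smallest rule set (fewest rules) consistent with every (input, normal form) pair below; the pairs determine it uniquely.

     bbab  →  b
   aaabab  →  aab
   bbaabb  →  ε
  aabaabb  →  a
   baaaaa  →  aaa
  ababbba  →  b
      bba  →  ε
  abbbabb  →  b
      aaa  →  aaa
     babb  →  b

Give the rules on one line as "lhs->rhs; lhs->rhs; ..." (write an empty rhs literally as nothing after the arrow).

aba->; abb->; baa->; bba->

  | bbab => b
  | aaabab => aab
  | bbaabb => abb => ε
  | aabaabb => aabb => a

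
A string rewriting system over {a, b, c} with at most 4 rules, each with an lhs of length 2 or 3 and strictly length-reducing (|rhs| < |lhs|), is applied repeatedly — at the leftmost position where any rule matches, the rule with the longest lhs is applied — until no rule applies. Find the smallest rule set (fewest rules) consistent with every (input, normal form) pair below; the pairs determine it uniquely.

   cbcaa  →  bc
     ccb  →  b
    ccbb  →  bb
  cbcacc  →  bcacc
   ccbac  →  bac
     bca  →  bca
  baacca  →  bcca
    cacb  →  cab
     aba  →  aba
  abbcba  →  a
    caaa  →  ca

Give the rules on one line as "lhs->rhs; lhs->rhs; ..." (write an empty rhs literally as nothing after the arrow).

aa->; bbb->a; cb->b

  | cbcaa => bcaa => bc
  | ccb => cb => b
  | ccbb => cbb => bb
  | cbcacc => bcacc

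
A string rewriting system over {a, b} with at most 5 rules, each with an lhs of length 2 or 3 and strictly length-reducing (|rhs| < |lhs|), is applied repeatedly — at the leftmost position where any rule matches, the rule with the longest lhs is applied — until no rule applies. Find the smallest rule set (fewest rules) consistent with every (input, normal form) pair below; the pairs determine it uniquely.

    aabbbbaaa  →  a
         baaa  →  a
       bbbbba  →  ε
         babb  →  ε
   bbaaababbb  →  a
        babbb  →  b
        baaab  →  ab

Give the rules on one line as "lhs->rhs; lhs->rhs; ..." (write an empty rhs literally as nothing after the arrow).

aa->a; aba->ab; ba->; bb->

  | aabbbbaaa => abbbbaaa => abbaaa => aaaa => aaa => aa => a
  | baaa => aa => a
  | bbbbba => bbba => ba => ε
  | babb => bb => ε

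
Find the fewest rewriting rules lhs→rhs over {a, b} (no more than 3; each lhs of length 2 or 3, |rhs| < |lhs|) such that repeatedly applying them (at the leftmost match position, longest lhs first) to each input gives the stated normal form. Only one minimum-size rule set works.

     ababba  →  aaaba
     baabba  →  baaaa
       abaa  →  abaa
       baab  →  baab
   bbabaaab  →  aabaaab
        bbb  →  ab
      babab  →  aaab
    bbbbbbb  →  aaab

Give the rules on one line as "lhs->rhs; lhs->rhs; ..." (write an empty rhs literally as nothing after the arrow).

bab->aa; bb->a

  | ababba => aaaba
  | baabba => baaaa
  | abaa
  | baab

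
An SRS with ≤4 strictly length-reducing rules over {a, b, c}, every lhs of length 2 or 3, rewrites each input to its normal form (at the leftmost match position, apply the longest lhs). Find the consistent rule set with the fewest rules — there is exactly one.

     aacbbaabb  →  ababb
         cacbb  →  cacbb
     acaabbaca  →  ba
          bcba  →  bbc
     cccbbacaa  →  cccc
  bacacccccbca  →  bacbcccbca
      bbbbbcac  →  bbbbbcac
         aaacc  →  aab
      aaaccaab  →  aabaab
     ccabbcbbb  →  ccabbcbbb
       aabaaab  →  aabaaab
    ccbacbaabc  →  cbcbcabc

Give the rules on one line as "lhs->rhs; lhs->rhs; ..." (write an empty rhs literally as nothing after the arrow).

acc->b; bba->c; caa->; cba->bc

  | aacbbaabb => aaccabb => ababb
  | cacbb
  | acaabbaca => abbaca => acca => ba
  | bcba => bbc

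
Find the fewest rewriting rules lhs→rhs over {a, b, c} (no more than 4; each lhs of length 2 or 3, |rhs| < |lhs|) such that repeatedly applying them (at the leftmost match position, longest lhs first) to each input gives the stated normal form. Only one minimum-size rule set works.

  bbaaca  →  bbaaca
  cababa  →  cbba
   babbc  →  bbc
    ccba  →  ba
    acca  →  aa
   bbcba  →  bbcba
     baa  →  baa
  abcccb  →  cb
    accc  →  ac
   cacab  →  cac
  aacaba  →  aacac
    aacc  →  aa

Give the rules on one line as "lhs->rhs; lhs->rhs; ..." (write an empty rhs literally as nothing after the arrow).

ab->; aba->ac; acb->bb; cc->

  | bbaaca
  | cababa => cacba => cbba
  | babbc => bbc
  | ccba => ba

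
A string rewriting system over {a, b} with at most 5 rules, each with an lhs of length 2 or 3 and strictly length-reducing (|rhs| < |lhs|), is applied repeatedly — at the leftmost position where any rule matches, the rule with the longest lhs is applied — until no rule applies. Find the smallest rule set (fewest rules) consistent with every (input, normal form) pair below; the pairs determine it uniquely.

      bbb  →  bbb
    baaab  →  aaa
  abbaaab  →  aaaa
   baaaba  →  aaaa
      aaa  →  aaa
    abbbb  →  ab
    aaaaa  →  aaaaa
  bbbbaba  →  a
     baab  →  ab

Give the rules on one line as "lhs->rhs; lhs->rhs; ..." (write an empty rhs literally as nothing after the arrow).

abb->ab; ba->; baa->ab; bab->aa

  | bbb
  | baaab => abab => aaa
  | abbaaab => abaaab => aabab => aaaa
  | baaaba => ababa => aaaa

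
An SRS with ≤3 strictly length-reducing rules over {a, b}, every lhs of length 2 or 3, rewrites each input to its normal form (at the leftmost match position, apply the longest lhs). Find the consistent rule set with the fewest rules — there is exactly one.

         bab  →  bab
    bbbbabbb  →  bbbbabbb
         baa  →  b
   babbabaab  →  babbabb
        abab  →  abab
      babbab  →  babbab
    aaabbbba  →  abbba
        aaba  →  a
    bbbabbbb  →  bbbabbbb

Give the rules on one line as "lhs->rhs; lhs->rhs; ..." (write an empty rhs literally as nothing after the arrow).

  | bab
  | bbbbabbb
  | baa => b
  | babbabaab => babbabb

aab->; baa->b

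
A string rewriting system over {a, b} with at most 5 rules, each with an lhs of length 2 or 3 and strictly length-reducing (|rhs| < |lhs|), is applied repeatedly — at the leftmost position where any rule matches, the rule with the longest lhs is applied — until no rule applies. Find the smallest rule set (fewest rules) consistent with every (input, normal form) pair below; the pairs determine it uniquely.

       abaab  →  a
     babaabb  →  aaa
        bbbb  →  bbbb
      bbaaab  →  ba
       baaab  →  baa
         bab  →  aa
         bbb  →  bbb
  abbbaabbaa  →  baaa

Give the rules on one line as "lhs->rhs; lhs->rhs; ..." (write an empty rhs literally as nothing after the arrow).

ab->; abb->; bab->aa; bba->b

  | abaab => aab => a
  | babaabb => aaaabb => aaa
  | bbbb
  | bbaaab => baab => ba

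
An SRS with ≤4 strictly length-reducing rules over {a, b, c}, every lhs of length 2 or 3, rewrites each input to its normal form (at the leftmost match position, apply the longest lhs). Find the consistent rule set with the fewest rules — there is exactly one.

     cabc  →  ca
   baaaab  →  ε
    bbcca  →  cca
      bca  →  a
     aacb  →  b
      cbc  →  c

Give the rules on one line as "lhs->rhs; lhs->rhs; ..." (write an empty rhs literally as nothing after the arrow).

aa->b; bb->; bc->

  | cabc => ca
  | baaaab => bbaab => aab => bb => ε
  | bbcca => cca
  | bca => a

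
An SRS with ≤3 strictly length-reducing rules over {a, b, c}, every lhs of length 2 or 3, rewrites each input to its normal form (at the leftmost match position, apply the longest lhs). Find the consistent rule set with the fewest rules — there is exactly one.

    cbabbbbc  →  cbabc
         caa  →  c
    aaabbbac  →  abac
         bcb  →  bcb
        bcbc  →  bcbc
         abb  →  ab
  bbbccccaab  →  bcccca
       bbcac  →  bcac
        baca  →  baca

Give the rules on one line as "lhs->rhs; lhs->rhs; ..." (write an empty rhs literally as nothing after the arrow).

  | cbabbbbc => cbabbbc => cbabbc => cbabc
  | caa => c
  | aaabbbac => abbbac => abbac => abac
  | bcb

aa->; aab->a; bb->b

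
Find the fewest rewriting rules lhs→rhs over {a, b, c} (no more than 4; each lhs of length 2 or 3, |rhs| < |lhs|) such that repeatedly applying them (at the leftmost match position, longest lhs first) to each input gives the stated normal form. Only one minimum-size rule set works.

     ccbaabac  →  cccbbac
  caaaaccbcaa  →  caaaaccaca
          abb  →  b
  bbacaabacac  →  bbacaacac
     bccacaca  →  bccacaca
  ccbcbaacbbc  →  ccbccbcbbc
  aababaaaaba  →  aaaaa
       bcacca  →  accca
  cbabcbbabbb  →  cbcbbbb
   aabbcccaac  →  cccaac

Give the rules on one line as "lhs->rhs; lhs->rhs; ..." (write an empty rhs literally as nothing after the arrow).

  | ccbaabac => cccbbac
  | caaaaccbcaa => caaaaccaca
  | abb => b
  | bbacaabacac => bbacaacac

ab->; baa->cb; bca->ac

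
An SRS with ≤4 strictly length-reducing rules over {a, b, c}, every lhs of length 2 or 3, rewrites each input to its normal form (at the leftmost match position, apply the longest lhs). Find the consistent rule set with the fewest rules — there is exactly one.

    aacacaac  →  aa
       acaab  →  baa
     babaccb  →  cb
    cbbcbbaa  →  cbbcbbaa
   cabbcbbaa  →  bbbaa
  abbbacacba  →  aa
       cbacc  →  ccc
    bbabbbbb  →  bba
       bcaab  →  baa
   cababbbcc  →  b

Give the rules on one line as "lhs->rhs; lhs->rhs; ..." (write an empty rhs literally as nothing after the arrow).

ab->a; ac->b; bac->c; ca->a

  | aacacaac => abacaac => aacaac => abaac => aaac => aab => aa
  | acaab => baab => baa
  | babaccb => baaccb => babcb => bacb => cb
  | cbbcbbaa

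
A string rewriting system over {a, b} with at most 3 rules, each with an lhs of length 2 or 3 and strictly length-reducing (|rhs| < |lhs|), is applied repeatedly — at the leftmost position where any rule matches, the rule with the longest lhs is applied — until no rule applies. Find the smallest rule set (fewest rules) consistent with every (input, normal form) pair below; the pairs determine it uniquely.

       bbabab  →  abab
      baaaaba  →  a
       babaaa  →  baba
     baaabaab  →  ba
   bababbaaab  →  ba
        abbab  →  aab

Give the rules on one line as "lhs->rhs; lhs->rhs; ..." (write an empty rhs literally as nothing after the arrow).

baa->b; bb->

  | bbabab => abab
  | baaaaba => baaba => bba => a
  | babaaa => baba
  | baaabaab => babaab => babb => ba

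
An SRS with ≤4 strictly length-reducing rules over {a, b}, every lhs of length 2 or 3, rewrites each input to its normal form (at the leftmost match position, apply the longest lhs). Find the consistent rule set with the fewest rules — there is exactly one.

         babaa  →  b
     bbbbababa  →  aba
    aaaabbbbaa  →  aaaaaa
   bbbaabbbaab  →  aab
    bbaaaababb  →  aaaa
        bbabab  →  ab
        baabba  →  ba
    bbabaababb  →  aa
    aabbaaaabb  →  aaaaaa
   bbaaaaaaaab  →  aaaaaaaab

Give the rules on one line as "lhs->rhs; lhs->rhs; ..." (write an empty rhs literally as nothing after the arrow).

  | babaa => baa => b
  | bbbbababa => bbababa => ababa => aba
  | aaaabbbbaa => aaaabbaa => aaaaaa
  | bbbaabbbaab => baabbbaab => bbbbaab => bbaab => aab

baa->b; bab->b; bb->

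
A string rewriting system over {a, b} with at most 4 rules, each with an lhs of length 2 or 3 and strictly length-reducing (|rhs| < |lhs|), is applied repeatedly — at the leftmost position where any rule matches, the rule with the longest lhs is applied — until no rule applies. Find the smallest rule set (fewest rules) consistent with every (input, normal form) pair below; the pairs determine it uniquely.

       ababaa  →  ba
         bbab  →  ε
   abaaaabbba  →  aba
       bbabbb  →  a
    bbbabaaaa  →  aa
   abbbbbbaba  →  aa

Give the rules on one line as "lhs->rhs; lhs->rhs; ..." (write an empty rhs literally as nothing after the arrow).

aaa->ba; aab->; bab->; bb->a

  | ababaa => aaa => ba
  | bbab => aab => ε
  | abaaaabbba => abbaabbba => aaaabbba => baabbba => bbba => aba
  | bbabbb => aabbb => bb => a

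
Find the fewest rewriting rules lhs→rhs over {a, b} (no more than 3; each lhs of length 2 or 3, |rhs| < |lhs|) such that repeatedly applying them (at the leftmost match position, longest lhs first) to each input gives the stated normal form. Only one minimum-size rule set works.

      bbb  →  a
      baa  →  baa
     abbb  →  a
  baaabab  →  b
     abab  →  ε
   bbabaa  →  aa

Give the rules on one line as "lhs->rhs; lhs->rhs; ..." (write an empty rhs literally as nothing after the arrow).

  | bbb => ab => a
  | baa
  | abbb => abb => ab => a
  | baaabab => baab => b

aab->; ab->a; bb->a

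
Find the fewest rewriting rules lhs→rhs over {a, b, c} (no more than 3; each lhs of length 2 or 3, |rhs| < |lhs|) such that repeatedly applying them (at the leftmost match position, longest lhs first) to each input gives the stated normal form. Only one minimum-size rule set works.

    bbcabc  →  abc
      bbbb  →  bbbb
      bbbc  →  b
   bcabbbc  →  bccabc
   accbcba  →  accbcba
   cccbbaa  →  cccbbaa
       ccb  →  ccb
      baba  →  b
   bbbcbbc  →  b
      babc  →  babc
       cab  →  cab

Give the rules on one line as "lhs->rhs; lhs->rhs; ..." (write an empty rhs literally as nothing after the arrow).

  | bbcabc => abc
  | bbbb
  | bbbc => b
  | bcabbbc => bccabc

aba->; abb->ca; bbc->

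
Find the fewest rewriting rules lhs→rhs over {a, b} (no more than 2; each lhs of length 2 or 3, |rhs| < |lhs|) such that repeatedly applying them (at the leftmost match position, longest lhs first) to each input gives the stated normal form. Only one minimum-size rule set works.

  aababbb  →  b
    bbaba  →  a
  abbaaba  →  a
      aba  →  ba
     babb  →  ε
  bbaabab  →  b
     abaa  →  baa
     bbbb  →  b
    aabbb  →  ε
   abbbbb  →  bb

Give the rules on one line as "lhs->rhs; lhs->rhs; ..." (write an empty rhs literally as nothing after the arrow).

  | aababbb => ababbb => babbb => bbbb => b
  | bbaba => bbba => a
  | abbaaba => bbaaba => bbaba => bbba => a
  | aba => ba

ab->b; bbb->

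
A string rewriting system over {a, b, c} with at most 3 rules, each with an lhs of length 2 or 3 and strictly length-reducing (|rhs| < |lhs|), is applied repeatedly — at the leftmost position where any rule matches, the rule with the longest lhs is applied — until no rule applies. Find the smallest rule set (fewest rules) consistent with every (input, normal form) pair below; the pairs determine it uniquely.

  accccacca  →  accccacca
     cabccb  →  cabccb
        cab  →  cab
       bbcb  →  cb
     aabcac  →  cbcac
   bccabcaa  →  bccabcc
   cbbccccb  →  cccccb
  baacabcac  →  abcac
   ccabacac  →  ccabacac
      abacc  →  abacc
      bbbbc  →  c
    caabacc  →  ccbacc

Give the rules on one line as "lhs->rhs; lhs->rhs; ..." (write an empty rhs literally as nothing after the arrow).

  | accccacca
  | cabccb
  | cab
  | bbcb => cb

aa->c; aac->b; bb->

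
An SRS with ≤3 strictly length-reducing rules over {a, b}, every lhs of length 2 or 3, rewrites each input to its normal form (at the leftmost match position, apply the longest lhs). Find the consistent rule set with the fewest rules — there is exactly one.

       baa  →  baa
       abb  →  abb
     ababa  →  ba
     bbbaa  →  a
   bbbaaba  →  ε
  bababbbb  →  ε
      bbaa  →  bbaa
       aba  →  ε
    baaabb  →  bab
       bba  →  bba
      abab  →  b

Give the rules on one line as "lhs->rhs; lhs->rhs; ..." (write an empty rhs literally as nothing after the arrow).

aab->; aba->; bbb->ab

  | baa
  | abb
  | ababa => ba
  | bbbaa => abaa => a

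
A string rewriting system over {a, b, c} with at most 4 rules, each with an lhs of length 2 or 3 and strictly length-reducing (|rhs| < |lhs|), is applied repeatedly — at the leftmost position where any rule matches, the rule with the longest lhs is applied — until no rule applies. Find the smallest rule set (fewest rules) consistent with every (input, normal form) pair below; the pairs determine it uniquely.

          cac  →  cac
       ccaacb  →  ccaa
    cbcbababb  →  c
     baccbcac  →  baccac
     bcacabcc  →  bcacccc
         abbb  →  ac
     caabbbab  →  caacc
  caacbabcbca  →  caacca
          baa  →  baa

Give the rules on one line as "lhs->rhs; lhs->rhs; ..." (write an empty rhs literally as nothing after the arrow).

ab->c; cb->; cbb->ac

  | cac
  | ccaacb => ccaa
  | cbcbababb => cbababb => ababb => cabb => ccb => c
  | baccbcac => baccac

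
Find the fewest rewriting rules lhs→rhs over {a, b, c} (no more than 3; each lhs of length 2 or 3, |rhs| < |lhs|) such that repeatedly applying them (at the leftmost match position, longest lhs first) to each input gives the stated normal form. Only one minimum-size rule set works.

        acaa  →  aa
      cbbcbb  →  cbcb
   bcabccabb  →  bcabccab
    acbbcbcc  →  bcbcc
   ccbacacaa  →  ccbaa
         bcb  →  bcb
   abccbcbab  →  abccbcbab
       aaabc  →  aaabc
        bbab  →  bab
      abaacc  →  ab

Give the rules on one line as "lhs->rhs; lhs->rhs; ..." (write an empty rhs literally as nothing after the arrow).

  | acaa => aa
  | cbbcbb => cbcbb => cbcb
  | bcabccabb => bcabccab
  | acbbcbcc => bbcbcc => bcbcc

ac->; bb->b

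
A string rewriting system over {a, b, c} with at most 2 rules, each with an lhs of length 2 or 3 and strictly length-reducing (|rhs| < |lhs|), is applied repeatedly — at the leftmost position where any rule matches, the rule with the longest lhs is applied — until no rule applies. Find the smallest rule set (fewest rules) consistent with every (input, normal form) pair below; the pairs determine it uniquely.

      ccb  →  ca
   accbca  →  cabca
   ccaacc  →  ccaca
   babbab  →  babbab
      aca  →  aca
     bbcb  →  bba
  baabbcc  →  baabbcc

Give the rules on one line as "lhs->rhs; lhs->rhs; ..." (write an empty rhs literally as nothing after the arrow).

  | ccb => ca
  | accbca => cabca
  | ccaacc => ccaca
  | babbab

acc->ca; cb->a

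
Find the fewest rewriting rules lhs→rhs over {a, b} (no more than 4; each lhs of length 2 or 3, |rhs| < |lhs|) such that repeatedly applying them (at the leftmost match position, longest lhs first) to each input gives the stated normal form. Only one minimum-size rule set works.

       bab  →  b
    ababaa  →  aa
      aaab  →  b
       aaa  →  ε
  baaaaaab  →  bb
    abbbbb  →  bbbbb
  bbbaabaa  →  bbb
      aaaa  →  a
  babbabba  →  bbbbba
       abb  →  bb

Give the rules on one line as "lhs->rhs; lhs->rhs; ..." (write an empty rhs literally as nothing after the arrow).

  | bab => b
  | ababaa => abaa => aa
  | aaab => b
  | aaa => ε

aaa->; ab->; abb->bb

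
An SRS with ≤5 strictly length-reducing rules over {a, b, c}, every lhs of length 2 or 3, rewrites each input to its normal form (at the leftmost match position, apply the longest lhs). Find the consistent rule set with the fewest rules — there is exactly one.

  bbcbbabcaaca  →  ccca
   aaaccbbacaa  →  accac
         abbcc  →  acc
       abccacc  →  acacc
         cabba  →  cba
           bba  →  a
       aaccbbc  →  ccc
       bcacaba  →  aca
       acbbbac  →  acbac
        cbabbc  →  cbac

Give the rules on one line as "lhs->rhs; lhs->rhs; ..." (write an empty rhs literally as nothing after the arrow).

aa->; bb->; bc->; cab->c

  | bbcbbabcaaca => cbbabcaaca => cabcaaca => ccaaca => ccca
  | aaaccbbacaa => accbbacaa => accacaa => accac
  | abbcc => acc
  | abccacc => acacc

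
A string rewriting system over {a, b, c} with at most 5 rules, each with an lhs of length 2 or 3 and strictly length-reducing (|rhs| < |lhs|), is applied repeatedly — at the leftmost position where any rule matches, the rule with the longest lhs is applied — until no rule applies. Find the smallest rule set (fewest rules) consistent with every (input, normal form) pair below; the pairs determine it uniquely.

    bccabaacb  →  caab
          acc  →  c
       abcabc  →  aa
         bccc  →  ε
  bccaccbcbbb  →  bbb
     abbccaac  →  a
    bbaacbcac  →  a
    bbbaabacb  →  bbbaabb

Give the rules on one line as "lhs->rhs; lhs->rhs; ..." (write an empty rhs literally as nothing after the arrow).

  | bccabaacb => cabaacb => cabcab => caab
  | acc => c
  | abcabc => aabc => aa
  | bccc => cc => ε

aac->ca; ac->; bc->; cc->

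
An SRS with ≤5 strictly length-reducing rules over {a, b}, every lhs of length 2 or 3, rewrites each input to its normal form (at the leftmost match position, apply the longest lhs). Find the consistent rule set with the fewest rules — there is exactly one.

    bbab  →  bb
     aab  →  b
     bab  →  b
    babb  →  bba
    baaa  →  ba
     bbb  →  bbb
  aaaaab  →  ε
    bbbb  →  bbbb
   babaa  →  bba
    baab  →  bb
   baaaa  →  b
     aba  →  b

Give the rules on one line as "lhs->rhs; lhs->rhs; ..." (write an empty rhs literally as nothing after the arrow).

  | bbab => bb
  | aab => b
  | bab => b
  | babb => bba

aa->; ab->; aba->b; abb->ba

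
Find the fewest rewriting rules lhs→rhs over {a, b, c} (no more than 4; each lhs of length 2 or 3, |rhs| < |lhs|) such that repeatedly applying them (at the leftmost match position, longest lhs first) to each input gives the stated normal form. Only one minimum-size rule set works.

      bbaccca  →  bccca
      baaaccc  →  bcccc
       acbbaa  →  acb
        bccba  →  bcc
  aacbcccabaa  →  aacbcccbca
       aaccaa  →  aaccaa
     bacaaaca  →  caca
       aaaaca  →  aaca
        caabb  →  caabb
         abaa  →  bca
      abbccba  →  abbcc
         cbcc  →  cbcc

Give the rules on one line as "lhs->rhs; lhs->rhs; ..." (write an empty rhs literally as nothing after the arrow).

aaa->a; aba->bc; ba->; baa->ab

  | bbaccca => bccca
  | baaaccc => abaccc => bcccc
  | acbbaa => acbab => acb
  | bccba => bcc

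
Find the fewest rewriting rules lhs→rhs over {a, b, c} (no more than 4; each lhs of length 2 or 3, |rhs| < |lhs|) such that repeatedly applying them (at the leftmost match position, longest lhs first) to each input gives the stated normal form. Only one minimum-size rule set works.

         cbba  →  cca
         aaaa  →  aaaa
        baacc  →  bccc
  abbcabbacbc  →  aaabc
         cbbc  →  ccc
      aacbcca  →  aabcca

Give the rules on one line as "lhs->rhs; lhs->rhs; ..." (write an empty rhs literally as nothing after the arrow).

  | cbba => cca
  | aaaa
  | baacc => bccc
  | abbcabbacbc => accabbacbc => acabbacbc => aabbacbc => aacacbc => aaacbc => aaabc

ac->a; baa->bc; bb->c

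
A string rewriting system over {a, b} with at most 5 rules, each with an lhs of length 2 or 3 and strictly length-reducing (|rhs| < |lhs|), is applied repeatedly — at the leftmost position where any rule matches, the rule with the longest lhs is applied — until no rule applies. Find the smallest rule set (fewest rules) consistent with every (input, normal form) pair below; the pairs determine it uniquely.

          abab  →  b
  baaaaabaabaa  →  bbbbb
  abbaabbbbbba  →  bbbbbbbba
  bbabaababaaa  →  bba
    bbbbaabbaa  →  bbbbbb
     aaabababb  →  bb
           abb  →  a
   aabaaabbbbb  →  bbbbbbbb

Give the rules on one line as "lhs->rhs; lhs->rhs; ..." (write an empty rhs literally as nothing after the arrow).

aa->; aaa->bb; ab->a; bab->ab

  | abab => aab => b
  | baaaaabaabaa => bbbaabaabaa => bbbbaabaa => bbbbbaa => bbbbb
  | abbaabbbbbba => abaabbbbbba => aaabbbbbba => bbbbbbbba
  | bbabaababaaa => babaababaaa => abaababaaa => aaababaaa => bbbabaaa => bbabaaa => babaaa => abaaa => aaaa => bba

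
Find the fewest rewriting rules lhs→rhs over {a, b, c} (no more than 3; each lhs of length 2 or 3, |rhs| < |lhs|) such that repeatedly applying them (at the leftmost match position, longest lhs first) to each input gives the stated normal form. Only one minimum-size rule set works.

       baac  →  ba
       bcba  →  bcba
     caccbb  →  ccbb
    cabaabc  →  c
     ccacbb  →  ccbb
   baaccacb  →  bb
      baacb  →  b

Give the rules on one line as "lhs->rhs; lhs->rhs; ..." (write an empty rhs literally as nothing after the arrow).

ab->; ac->

  | baac => ba
  | bcba
  | caccbb => ccbb
  | cabaabc => caabc => cac => c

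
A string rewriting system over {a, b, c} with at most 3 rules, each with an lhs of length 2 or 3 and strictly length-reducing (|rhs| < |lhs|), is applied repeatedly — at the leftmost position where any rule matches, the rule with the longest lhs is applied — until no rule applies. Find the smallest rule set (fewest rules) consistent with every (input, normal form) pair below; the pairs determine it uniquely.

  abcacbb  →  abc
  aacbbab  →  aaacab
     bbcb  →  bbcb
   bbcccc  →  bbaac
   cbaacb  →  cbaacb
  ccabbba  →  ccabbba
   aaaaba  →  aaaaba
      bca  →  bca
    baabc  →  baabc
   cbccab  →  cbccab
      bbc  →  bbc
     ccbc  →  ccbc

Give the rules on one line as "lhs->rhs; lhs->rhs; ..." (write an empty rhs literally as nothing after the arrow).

caa->; cbb->ac; ccc->aa

  | abcacbb => abcaac => abc
  | aacbbab => aaacab
  | bbcb
  | bbcccc => bbaac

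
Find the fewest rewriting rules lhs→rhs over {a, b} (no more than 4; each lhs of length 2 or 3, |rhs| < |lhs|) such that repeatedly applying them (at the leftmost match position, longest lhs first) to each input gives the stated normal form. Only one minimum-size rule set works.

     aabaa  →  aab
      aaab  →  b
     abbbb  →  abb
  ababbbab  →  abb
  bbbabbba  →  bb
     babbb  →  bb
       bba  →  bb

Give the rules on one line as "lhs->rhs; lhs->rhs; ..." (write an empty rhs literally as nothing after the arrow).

  | aabaa => aaba => aab
  | aaab => b
  | abbbb => abbb => abb
  | ababbbab => abbbbab => abbbab => abbab => abbb => abb

aaa->; ba->b; bbb->bb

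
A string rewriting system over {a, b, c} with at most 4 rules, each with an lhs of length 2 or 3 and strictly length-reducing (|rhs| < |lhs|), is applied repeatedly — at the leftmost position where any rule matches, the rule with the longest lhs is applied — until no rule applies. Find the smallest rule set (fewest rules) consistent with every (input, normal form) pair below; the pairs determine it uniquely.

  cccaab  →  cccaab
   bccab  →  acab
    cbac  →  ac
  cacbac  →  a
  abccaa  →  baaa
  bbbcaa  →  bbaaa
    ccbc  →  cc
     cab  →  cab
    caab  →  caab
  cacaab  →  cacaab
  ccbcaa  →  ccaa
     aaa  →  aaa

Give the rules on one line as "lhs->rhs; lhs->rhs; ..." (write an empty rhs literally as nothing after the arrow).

  | cccaab
  | bccab => acab
  | cbac => ac
  | cacbac => caac => cba => a

aac->ba; bc->a; cb->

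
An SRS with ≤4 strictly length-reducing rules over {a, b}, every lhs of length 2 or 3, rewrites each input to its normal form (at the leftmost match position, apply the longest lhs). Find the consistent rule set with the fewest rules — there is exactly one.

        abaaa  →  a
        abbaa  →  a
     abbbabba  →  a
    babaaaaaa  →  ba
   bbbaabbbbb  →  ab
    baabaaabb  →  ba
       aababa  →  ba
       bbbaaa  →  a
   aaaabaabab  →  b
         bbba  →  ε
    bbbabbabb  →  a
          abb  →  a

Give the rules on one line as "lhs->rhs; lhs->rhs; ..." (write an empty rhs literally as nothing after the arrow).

  | abaaa => aa => a
  | abbaa => aaaa => aaa => aa => a
  | abbbabba => aababba => ababba => bba => aa => a
  | babaaaaaa => baaaaa => baaaa => baaa => baa => ba

aa->a; aba->; bb->a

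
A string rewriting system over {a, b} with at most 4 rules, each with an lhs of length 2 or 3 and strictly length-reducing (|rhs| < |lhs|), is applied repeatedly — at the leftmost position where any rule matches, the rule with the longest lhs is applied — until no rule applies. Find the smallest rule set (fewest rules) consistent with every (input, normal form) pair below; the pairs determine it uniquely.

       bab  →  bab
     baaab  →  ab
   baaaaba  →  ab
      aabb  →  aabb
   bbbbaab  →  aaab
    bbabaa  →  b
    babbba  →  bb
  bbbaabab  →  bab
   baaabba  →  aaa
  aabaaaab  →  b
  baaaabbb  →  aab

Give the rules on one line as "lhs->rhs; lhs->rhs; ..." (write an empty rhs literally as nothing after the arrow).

aba->b; baa->; bba->aa; bbb->b

  | bab
  | baaab => ab
  | baaaaba => aaba => ab
  | aabb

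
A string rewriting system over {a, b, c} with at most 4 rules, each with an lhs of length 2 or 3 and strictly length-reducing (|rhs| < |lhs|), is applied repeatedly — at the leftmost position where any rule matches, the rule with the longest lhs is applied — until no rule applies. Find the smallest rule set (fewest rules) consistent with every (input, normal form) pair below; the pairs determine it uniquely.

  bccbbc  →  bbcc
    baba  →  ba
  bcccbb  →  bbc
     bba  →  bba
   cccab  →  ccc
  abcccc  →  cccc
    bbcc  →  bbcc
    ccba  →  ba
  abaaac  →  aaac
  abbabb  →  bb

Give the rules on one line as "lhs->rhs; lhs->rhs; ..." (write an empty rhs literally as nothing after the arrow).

ab->; cb->b; cbb->bc

  | bccbbc => bcbcc => bbcc
  | baba => ba
  | bcccbb => bccbc => bcbc => bbc
  | bba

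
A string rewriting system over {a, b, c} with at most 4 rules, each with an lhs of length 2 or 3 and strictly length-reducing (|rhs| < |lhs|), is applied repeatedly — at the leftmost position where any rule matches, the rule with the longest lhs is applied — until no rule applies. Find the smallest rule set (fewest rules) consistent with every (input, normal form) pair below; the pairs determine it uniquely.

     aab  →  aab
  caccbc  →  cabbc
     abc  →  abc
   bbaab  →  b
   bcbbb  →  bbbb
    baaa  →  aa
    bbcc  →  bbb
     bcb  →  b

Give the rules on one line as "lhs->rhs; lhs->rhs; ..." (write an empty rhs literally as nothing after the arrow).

  | aab
  | caccbc => cabbc
  | abc
  | bbaab => bab => b

ba->; cb->; cbb->bb; cc->b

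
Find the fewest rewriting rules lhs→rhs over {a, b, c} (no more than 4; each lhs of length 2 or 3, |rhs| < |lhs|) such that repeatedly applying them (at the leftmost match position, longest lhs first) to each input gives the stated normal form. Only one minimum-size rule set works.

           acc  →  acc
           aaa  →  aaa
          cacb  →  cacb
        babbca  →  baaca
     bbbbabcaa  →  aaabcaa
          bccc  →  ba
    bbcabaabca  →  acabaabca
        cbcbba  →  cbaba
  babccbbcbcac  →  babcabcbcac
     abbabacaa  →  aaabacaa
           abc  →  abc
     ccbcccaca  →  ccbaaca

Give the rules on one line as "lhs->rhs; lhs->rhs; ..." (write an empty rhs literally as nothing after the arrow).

bb->a; cbb->ab; ccc->a

  | acc
  | aaa
  | cacb
  | babbca => baaca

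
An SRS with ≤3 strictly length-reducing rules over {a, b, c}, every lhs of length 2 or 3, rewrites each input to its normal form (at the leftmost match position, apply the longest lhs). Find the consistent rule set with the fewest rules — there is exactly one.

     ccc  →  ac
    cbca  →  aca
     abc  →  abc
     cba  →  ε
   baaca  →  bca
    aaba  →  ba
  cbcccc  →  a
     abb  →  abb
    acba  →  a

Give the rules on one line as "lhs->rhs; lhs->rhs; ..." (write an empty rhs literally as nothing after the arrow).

  | ccc => ac
  | cbca => aca
  | abc
  | cba => aa => ε

aa->; cb->a; cc->a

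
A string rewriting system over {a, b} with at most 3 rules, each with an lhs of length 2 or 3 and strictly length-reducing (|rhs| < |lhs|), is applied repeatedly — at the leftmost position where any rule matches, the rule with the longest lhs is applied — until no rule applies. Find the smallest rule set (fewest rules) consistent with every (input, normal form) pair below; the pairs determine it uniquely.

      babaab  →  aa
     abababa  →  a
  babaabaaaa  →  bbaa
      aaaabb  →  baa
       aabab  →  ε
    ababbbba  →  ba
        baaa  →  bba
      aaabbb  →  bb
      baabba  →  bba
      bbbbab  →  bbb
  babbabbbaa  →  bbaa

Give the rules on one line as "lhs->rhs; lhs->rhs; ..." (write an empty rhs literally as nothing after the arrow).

  | babaab => aab => aa
  | abababa => aababa => aaaba => baba => a
  | babaabaaaa => aabaaaa => aaaaaa => baaaa => bbaa
  | aaaabb => baabb => baab => baa

aaa->ba; ab->a; bab->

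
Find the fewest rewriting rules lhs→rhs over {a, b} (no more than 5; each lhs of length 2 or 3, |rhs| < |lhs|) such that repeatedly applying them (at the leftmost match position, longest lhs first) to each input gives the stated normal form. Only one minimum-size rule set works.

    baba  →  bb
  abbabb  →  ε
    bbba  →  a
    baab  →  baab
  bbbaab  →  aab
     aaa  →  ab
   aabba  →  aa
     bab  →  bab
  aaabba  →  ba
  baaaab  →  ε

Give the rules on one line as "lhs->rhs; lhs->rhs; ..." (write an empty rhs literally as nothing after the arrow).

aaa->ab; aba->b; abb->; bbb->

  | baba => bb
  | abbabb => abb => ε
  | bbba => a
  | baab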